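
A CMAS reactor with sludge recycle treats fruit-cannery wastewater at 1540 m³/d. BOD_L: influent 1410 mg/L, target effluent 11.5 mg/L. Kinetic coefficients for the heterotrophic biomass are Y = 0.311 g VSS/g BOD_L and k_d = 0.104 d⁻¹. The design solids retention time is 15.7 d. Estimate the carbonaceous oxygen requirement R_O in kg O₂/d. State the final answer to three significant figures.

R_O ≈ 1790 kg O₂/d

Y_obs = Y / (1 + k_d θ_c) = 0.311 / (1 + 0.104 × 15.7) = 0.311 / 2.633 = 0.1181.
ΔS = 1410 − 11.5 = 1398 mg/L, so the substrate removal rate is 1540 × 1398/1000 = 2154 kg BOD_L/d.
Net sludge production P_X = 0.1181 × 2154 = 254.4 kg VSS/d.
R_O = Q·ΔS − 1.42 P_X = 2154 − 361.3 = 1792 kg O₂/d.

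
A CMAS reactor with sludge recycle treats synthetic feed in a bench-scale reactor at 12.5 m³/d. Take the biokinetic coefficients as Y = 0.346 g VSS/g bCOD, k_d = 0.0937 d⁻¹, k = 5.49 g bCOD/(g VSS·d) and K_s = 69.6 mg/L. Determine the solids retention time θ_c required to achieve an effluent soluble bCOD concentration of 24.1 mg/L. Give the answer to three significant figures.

Specific growth rate at S = 24.1 mg/L: μ = YkS/(K_s+S) = 0.346·5.49·24.1/(69.6+24.1) = 0.4886 d⁻¹.
θ_c = 1/(μ − k_d) = 1/(0.4886 − 0.0937) = 1/0.3949 = 2.532 d.

θ_c ≈ 2.53 d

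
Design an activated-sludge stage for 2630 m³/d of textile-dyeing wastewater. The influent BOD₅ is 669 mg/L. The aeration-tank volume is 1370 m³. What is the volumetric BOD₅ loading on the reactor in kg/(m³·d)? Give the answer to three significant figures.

L_v ≈ 1.28 kg BOD₅/(m³·d)

Applied BOD₅ load per unit volume = Q·S₀/V = (2630 × 669/1000)/1370 = 1.284 kg BOD₅·m⁻³·d⁻¹.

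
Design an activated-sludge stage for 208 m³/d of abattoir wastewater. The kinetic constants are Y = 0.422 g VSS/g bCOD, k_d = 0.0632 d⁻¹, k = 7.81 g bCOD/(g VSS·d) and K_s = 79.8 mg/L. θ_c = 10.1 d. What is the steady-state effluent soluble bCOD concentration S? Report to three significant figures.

S ≈ 4.13 mg/L

Effluent substrate depends only on kinetics and SRT: S = K_s(1 + k_d θ_c) / [θ_c(Yk − k_d) − 1] = 79.8 × (1 + 0.0632 × 10.1) / [10.1 × (0.422 × 7.81 − 0.0632) − 1] = 130.7 / 31.65 = 4.131 mg/L.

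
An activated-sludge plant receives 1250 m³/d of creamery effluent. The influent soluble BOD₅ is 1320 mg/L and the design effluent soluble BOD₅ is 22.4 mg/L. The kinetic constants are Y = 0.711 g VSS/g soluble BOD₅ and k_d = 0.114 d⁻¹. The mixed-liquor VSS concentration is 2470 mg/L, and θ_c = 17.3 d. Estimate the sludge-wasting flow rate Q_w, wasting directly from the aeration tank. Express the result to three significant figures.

Q_w ≈ 157 m³/d

From the SRT design equation V = Y Q (S₀−S) θ_c / [X (1 + k_d θ_c)] = 0.711 × 1250 × (1320 − 22.4) × 17.3 / [2470 × (1 + 0.114 × 17.3)] = 2×10^7 / 7341 = 2718 m³.
Wasting from the aeration tank: Q_w = V / θ_c = 2718 / 17.3 = 157.1 m³/d.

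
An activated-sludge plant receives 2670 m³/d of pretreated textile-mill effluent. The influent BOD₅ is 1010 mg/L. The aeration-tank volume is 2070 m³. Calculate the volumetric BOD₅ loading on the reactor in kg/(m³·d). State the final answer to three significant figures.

Applied BOD₅ load per unit volume = Q·S₀/V = (2670 × 1010/1000)/2070 = 1.303 kg BOD₅·m⁻³·d⁻¹.

L_v ≈ 1.30 kg BOD₅/(m³·d)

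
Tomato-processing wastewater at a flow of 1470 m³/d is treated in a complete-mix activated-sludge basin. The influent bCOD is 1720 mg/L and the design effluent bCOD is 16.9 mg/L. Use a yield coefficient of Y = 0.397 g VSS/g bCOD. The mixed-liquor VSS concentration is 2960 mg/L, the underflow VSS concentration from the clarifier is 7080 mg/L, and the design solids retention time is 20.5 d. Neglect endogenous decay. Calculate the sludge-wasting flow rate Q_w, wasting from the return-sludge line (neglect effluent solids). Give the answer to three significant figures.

V·X = Y·Q·ΔS·θ_c gives V = 0.397 × 1470 × (1720 − 16.9) × 20.5 / 2960 = 6884 m³.
θ_c = V·X/(Q_w·X_r) when wasting from the recycle, so Q_w = V·X/(θ_c·X_r) = 6884 × 2960 / (20.5 × 7080) = 140.4 m³/d.

Q_w ≈ 140 m³/d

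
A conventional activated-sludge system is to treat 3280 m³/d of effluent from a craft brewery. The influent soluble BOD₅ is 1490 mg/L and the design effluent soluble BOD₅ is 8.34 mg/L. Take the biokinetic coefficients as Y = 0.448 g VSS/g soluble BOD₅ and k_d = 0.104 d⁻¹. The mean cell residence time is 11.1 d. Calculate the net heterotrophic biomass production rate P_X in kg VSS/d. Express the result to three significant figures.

P_X ≈ 1010 kg VSS/d

Observed yield with endogenous decay: Y_obs = Y / (1 + k_d·θ_c) = 0.448 / (1 + 0.104 × 11.1) = 0.448 / 2.154 = 0.2079 g VSS/g soluble BOD₅.
ΔS = 1490 − 8.34 = 1482 mg/L, so the substrate removal rate is 3280 × 1482/1000 = 4860 kg soluble BOD₅/d.
Biomass produced: P_X = Y_obs·Q·ΔS = 0.2079 × 4860 ≈ 1011 kg VSS/d.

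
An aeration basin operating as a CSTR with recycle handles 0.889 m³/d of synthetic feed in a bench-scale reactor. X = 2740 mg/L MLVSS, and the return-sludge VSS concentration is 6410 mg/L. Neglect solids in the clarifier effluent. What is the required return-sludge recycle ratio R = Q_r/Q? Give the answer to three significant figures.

R = Q_r/Q = X/(X_r − X) = 2740 / (6410 − 2740) = 0.7466.

R ≈ 0.747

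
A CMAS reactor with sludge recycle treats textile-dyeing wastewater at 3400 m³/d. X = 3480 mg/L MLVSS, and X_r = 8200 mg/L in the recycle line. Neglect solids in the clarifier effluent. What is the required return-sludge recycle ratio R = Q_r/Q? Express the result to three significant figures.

Solids balance on the clarifier gives (1+R)X = R·X_r, so R = X/(X_r − X) = 3480 / (8200 − 3480) = 0.7373.

R ≈ 0.737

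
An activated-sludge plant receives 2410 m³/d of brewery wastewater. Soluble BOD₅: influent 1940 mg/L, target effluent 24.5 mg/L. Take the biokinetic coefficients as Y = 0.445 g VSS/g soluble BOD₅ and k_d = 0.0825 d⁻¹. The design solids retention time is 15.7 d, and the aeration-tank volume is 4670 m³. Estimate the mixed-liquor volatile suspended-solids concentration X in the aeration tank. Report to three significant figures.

Solving the biomass balance for X: X = Y Q (S₀−S) θ_c / [V (1+k_d θ_c)] = 0.445 × 2410 × (1940 − 24.5) × 15.7 / [4670 × (1 + 0.0825 × 15.7)] = 3009 mg/L.

X ≈ 3010 mg/L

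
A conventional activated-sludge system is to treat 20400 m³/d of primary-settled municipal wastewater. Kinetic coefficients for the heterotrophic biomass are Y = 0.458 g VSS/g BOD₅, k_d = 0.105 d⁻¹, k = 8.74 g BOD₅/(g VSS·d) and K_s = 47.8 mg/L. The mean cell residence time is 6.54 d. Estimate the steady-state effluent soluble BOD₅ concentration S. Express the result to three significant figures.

Effluent substrate depends only on kinetics and SRT: S = K_s(1 + k_d θ_c) / [θ_c(Yk − k_d) − 1] = 47.8 × (1 + 0.105 × 6.54) / [6.54 × (0.458 × 8.74 − 0.105) − 1] = 80.62 / 24.49 = 3.292 mg/L.

S ≈ 3.29 mg/L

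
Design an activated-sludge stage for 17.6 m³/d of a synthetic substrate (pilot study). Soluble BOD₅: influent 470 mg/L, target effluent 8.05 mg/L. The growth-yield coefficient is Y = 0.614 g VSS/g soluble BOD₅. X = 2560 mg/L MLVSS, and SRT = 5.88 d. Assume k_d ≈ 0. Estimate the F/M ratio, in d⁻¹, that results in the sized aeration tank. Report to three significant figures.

F/M ≈ 0.282 d⁻¹

With k_d = 0 the design equation reduces to V = Y Q (S₀−S) θ_c / X = 0.614 × 17.6 × (470 − 8.05) × 5.88 / 2560 = 11.47 m³.
Food-to-microorganism ratio F/M = Q S₀ / (V X) = 17.6 × 470 / (11.47 × 2560) = 0.2818 d⁻¹.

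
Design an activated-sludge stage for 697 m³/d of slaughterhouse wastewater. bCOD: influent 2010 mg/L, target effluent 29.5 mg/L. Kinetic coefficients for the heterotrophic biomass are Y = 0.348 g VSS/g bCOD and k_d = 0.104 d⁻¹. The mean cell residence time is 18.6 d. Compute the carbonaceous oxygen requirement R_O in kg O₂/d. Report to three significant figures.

R_O ≈ 1150 kg O₂/d

Correct the yield for decay: Y_obs = Y/(1 + k_d θ_c) = 0.348 / (1 + 0.104 × 18.6) = 0.348 / 2.934 = 0.1186.
Substrate removed = Q·(S₀ − S) = 697 m³/d × (2010 − 29.5) g/m³ = 1.38×10^6 g/d = 1380 kg/d.
Net sludge production P_X = 0.1186 × 1380 = 163.7 kg VSS/d.
R_O = Q·ΔS − 1.42 P_X = 1380 − 232.5 = 1148 kg O₂/d.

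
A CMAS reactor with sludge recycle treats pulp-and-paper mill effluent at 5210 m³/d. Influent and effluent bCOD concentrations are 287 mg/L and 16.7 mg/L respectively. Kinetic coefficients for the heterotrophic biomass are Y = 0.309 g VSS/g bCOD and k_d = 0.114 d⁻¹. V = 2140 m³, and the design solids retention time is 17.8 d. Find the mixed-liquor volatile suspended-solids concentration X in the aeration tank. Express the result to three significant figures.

X ≈ 1190 mg/L

From V·X·(1 + k_d·θ_c) = Y·Q·(S₀ − S)·θ_c: X = 0.309 × 5210 × (287 − 16.7) × 17.8 / [2140 × (1 + 0.114 × 17.8)] = 1195 mg/L.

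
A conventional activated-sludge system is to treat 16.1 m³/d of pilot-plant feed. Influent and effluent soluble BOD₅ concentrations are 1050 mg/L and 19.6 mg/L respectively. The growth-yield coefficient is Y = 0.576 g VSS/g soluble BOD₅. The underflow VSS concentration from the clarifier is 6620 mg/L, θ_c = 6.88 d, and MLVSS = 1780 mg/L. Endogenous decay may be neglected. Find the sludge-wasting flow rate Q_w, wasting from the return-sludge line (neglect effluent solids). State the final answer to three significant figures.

Q_w ≈ 1.44 m³/d

Biomass mass balance (decay neglected): V·X = Y·Q·(S₀ − S)·θ_c, so V = 0.576 × 16.1 × (1050 − 19.6) × 6.88 / 1780 = 36.93 m³.
Q_w = (V·X)/(θ_c X_r) = 36.93 × 1780 / (6.88 × 6620) = 1.443 m³/d.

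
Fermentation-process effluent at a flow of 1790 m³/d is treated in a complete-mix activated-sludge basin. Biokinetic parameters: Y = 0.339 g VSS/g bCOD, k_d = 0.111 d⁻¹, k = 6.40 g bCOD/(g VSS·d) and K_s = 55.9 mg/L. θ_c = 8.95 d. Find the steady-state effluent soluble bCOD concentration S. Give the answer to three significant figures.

From the Monod/SRT balance for a CMAS, S = K_s·(1+k_d θ_c)/[θ_c·(Y k − k_d) − 1] = 55.9 × (1 + 0.111 × 8.95) / [8.95 × (0.339 × 6.40 − 0.111) − 1] = 111.4 / 17.42 = 6.395 mg/L.

S ≈ 6.40 mg/L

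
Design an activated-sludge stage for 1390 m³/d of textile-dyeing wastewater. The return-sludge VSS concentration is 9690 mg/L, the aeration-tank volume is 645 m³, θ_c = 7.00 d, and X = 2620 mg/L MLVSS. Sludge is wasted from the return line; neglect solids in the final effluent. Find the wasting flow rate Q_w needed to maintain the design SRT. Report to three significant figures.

θ_c = V·X/(Q_w·X_r) when wasting from the recycle, so Q_w = V·X/(θ_c·X_r) = 645.0 × 2620 / (7.00 × 9690) = 24.91 m³/d.

Q_w ≈ 24.9 m³/d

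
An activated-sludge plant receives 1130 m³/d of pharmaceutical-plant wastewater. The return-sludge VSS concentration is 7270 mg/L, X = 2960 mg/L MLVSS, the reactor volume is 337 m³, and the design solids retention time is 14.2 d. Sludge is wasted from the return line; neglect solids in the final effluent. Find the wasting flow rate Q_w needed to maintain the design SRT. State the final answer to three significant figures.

Q_w ≈ 9.66 m³/d

θ_c = V·X/(Q_w·X_r) when wasting from the recycle, so Q_w = V·X/(θ_c·X_r) = 337.0 × 2960 / (14.2 × 7270) = 9.663 m³/d.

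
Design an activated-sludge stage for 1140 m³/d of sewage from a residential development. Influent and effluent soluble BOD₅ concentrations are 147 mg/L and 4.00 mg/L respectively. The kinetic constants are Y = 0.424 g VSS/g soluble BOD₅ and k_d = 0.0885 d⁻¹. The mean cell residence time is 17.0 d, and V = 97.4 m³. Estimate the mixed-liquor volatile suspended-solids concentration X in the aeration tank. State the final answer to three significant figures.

From V·X·(1 + k_d·θ_c) = Y·Q·(S₀ − S)·θ_c: X = 0.424 × 1140 × (147 − 4.00) × 17.0 / [97.4 × (1 + 0.0885 × 17.0)] = 4817 mg/L.

X ≈ 4820 mg/L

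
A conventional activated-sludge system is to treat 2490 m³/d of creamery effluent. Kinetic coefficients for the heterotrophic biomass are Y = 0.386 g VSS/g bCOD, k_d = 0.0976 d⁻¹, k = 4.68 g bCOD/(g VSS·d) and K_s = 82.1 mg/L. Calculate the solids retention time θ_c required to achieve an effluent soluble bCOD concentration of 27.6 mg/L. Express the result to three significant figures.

From 1/θ_c = Y·k·S/(K_s + S) − k_d: Y·k·S/(K_s+S) = 0.386 × 4.68 × 27.6 / (82.1 + 27.6) = 0.4545 d⁻¹.
1/θ_c = 0.4545 − 0.0976 = 0.3569 d⁻¹, so θ_c = 2.802 d.

θ_c ≈ 2.80 d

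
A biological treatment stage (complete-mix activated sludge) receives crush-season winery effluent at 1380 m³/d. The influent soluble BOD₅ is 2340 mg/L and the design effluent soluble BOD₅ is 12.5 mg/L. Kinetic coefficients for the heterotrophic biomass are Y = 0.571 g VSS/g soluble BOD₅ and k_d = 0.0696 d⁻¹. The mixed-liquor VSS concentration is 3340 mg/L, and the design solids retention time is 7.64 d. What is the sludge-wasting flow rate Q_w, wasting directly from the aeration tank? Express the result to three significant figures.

Q_w ≈ 358 m³/d

Steady-state biomass mass balance: V·X·(1 + k_d·θ_c) = Y·Q·(S₀ − S)·θ_c, so V = 0.571 × 1380 × (2340 − 12.5) × 7.64 / [3340 × (1 + 0.0696 × 7.64)] = 1.4×10^7 / 5116 = 2739 m³.
With mixed-liquor wasting, θ_c = V/Q_w, so Q_w = V/θ_c = 2739/7.64 = 358.5 m³/d.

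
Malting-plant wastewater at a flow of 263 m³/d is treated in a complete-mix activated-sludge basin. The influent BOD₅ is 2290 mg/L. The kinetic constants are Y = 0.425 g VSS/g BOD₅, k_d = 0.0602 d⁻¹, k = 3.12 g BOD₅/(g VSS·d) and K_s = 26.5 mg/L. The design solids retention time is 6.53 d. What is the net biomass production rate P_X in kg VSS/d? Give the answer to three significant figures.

P_X ≈ 183 kg VSS/d

Effluent substrate depends only on kinetics and SRT: S = K_s(1 + k_d θ_c) / [θ_c(Yk − k_d) − 1] = 26.5 × (1 + 0.0602 × 6.53) / [6.53 × (0.425 × 3.12 − 0.0602) − 1] = 36.92 / 7.266 = 5.081 mg/L.
Y_obs = Y / (1 + k_d θ_c) = 0.425 / (1 + 0.0602 × 6.53) = 0.425 / 1.393 = 0.3051.
Substrate removed = Q·(S₀ − S) = 263 m³/d × (2290 − 5.08) g/m³ = 6.01×10^5 g/d = 600.9 kg/d.
Net biomass production P_X = Y_obs × Q·(S₀ − S) = 0.3051 × 600.9 = 183.3 kg VSS/d.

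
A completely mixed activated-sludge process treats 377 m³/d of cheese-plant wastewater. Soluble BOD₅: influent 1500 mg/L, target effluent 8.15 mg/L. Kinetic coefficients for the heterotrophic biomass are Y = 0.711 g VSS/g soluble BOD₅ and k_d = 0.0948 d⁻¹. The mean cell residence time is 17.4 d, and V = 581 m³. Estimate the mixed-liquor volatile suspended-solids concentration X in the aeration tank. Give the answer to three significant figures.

X ≈ 4520 mg/L

X = Y·Q·ΔS·θ_c / [V·(1 + k_d θ_c)] = 0.711 × 377 × (1500 − 8.15) × 17.4 / [581 × (1 + 0.0948 × 17.4)] = 4520 mg/L.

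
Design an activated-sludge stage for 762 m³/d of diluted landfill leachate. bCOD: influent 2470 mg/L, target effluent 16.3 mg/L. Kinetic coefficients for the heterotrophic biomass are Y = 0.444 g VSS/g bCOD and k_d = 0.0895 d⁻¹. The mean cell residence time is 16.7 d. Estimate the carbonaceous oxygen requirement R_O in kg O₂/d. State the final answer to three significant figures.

Correct the yield for decay: Y_obs = Y/(1 + k_d θ_c) = 0.444 / (1 + 0.0895 × 16.7) = 0.444 / 2.495 = 0.1780.
Q·(S₀ − S) = 762 × (2470 − 16.3) × 10⁻³ = 1870 kg/d removed.
Biomass synthesised: P_X = Y_obs × 1870 = 332.8 kg VSS/d.
R_O = Q·ΔS − 1.42 P_X = 1870 − 472.5 = 1397 kg O₂/d.

R_O ≈ 1400 kg O₂/d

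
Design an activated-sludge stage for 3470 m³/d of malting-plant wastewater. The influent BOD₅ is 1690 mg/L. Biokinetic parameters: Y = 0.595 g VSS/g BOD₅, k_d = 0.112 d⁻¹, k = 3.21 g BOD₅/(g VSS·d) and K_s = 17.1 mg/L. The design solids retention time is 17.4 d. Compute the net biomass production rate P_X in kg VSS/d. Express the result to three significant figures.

P_X ≈ 1180 kg VSS/d

For a completely mixed reactor with recycle the Lawrence–McCarty relation gives S = K_s·(1 + k_d·θ_c) / [θ_c·(Y·k − k_d) − 1] = 17.1 × (1 + 0.112 × 17.4) / [17.4 × (0.595 × 3.21 − 0.112) − 1] = 50.42 / 30.28 = 1.665 mg/L.
Y_obs = Y / (1 + k_d θ_c) = 0.595 / (1 + 0.112 × 17.4) = 0.595 / 2.949 = 0.2018.
ΔS = 1690 − 1.67 = 1688 mg/L, so the substrate removal rate is 3470 × 1688/1000 = 5859 kg BOD₅/d.
Net biomass production P_X = Y_obs × Q·(S₀ − S) = 0.2018 × 5859 = 1182 kg VSS/d.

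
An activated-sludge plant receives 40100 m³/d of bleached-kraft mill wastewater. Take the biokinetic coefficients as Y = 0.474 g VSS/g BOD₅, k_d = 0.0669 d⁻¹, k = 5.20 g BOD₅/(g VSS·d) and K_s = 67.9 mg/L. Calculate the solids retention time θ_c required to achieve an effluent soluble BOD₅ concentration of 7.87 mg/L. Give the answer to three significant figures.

θ_c ≈ 5.29 d

At the target effluent, Y k S/(K_s+S) = 0.474×5.20×7.87/75.77 = 0.2560 d⁻¹.
θ_c = 1/(μ − k_d) = 1/(0.2560 − 0.0669) = 1/0.1891 = 5.288 d.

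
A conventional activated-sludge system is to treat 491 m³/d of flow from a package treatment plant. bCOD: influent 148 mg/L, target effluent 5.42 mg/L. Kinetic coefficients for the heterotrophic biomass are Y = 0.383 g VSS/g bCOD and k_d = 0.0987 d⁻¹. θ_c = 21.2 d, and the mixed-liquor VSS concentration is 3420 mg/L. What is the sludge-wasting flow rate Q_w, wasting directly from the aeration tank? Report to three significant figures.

Q_w ≈ 2.54 m³/d

From the SRT design equation V = Y Q (S₀−S) θ_c / [X (1 + k_d θ_c)] = 0.383 × 491 × (148 − 5.42) × 21.2 / [3420 × (1 + 0.0987 × 21.2)] = 5.68×10^5 / 10576 = 53.75 m³.
With mixed-liquor wasting, θ_c = V/Q_w, so Q_w = V/θ_c = 53.75/21.2 = 2.535 m³/d.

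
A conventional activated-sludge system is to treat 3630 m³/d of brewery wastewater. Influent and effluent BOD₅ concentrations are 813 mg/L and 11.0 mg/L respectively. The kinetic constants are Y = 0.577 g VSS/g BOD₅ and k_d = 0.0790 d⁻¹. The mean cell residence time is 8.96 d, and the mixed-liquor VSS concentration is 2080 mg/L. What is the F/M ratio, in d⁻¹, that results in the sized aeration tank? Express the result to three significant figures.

F/M ≈ 0.335 d⁻¹

Steady-state biomass mass balance: V·X·(1 + k_d·θ_c) = Y·Q·(S₀ − S)·θ_c, so V = 0.577 × 3630 × (813 − 11.0) × 8.96 / [2080 × (1 + 0.0790 × 8.96)] = 1.51×10^7 / 3552 = 4237 m³.
Food-to-microorganism ratio F/M = Q S₀ / (V X) = 3630 × 813 / (4237 × 2080) = 0.3349 d⁻¹.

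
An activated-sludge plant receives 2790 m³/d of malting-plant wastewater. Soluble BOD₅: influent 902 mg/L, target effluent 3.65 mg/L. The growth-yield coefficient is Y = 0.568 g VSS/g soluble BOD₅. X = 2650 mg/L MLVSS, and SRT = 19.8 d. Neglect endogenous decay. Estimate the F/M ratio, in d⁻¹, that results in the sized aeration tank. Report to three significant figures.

F/M ≈ 0.0893 d⁻¹

V·X = Y·Q·ΔS·θ_c gives V = 0.568 × 2790 × (902 − 3.65) × 19.8 / 2650 = 10637 m³.
F/M = applied load / biomass = Q·S₀/(V·X) = 2790 × 902 / (10637 × 2650) = 0.08928 d⁻¹.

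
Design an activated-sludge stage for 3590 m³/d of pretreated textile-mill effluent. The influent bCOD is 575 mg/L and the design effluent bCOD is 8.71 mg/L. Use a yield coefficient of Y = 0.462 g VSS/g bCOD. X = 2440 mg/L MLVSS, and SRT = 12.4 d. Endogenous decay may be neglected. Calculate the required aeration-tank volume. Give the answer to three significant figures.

Biomass mass balance (decay neglected): V·X = Y·Q·(S₀ − S)·θ_c, so V = 0.462 × 3590 × (575 − 8.71) × 12.4 / 2440 = 4773 m³.

V ≈ 4770 m³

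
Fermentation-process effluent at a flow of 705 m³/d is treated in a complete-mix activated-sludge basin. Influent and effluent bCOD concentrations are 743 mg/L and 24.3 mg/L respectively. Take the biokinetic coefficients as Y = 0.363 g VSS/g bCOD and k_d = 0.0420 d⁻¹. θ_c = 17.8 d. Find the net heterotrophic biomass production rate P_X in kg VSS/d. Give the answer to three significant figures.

P_X ≈ 105 kg VSS/d

Correct the yield for decay: Y_obs = Y/(1 + k_d θ_c) = 0.363 / (1 + 0.0420 × 17.8) = 0.363 / 1.748 = 0.2077.
Mass of bCOD removed per day: Q(S₀ − S) = 705 × 718.7 g/m³ = 506.7 kg/d.
Biomass produced: P_X = Y_obs·Q·ΔS = 0.2077 × 506.7 ≈ 105.2 kg VSS/d.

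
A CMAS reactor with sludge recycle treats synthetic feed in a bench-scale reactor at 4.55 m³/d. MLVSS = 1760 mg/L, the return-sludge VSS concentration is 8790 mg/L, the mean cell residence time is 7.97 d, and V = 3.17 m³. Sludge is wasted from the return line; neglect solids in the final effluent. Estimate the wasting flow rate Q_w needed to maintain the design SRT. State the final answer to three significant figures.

Q_w ≈ 0.0796 m³/d

Q_w = (V·X)/(θ_c X_r) = 3.170 × 1760 / (7.97 × 8790) = 0.07964 m³/d.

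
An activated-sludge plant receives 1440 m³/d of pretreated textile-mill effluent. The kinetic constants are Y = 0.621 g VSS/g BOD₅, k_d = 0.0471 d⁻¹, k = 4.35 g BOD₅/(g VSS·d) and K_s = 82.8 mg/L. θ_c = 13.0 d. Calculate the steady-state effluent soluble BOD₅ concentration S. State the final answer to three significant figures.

S ≈ 3.98 mg/L

For a completely mixed reactor with recycle the Lawrence–McCarty relation gives S = K_s·(1 + k_d·θ_c) / [θ_c·(Y·k − k_d) − 1] = 82.8 × (1 + 0.0471 × 13.0) / [13.0 × (0.621 × 4.35 − 0.0471) − 1] = 133.5 / 33.51 = 3.984 mg/L.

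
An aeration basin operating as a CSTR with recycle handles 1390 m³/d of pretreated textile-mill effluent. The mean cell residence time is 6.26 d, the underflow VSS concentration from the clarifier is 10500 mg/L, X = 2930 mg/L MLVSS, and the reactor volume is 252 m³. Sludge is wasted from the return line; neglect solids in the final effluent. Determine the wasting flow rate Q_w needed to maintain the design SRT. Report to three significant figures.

Q_w ≈ 11.2 m³/d

θ_c = V·X/(Q_w·X_r) when wasting from the recycle, so Q_w = V·X/(θ_c·X_r) = 252.0 × 2930 / (6.26 × 10500) = 11.23 m³/d.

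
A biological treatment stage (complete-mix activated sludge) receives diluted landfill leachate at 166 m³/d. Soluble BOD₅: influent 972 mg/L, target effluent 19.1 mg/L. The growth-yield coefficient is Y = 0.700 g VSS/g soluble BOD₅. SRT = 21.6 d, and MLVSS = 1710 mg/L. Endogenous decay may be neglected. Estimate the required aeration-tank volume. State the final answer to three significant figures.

With k_d = 0 the design equation reduces to V = Y Q (S₀−S) θ_c / X = 0.700 × 166 × (972 − 19.1) × 21.6 / 1710 = 1399 m³.

V ≈ 1400 m³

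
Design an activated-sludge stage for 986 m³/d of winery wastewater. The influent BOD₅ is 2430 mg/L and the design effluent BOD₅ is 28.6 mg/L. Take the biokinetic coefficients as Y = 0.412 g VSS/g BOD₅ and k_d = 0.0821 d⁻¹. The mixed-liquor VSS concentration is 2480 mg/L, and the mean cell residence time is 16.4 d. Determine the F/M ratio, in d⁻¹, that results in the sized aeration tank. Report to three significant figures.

Steady-state biomass mass balance: V·X·(1 + k_d·θ_c) = Y·Q·(S₀ − S)·θ_c, so V = 0.412 × 986 × (2430 − 28.6) × 16.4 / [2480 × (1 + 0.0821 × 16.4)] = 1.6×10^7 / 5819 = 2749 m³.
Food-to-microorganism ratio F/M = Q S₀ / (V X) = 986 × 2430 / (2749 × 2480) = 0.3514 d⁻¹.

F/M ≈ 0.351 d⁻¹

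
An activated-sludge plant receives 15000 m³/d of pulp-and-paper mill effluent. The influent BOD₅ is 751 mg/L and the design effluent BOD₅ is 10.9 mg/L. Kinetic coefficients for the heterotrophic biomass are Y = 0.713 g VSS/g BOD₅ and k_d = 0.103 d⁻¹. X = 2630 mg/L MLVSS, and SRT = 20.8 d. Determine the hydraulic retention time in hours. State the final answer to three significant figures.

Steady-state biomass mass balance: V·X·(1 + k_d·θ_c) = Y·Q·(S₀ − S)·θ_c, so V = 0.713 × 15000 × (751 − 10.9) × 20.8 / [2630 × (1 + 0.103 × 20.8)] = 1.65×10^8 / 8265 = 19921 m³.
Hydraulic retention time τ = V/Q = 19921 / 15000 = 1.328 d = 31.87 h.

τ ≈ 31.9 h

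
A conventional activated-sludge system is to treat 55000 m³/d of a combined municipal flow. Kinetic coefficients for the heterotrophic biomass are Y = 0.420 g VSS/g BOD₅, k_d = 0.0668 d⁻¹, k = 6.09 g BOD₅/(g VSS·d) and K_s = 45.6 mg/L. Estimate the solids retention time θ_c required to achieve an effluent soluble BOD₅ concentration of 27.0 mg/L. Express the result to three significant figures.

Specific growth rate at S = 27.0 mg/L: μ = YkS/(K_s+S) = 0.420·6.09·27.0/(45.6+27.0) = 0.9512 d⁻¹.
Then 1/θ_c = μ − k_d = 0.9512 − 0.0668 = 0.8844 d⁻¹, giving θ_c = 1.131 d.

θ_c ≈ 1.13 d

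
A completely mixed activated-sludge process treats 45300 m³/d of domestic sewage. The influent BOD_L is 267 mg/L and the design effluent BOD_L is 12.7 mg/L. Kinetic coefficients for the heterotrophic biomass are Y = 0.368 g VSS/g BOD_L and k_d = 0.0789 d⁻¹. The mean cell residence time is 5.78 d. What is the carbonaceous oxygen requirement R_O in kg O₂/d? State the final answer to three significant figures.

R_O ≈ 7390 kg O₂/d

The observed yield is Y_obs = Y/(1 + k_d·θ_c) = 0.368 / (1 + 0.0789 × 5.78) = 0.368 / 1.456 = 0.2527 g VSS per g BOD_L removed.
Q·(S₀ − S) = 45300 × (267 − 12.7) × 10⁻³ = 11520 kg/d removed.
P_X = Y_obs·Q·(S₀ − S) = 0.2527 × 11520 = 2912 kg VSS/d.
Carbonaceous O₂ demand = substrate oxidised − cell-mass equivalent = 11520 − 1.42 × 2912 = 7385 kg O₂/d.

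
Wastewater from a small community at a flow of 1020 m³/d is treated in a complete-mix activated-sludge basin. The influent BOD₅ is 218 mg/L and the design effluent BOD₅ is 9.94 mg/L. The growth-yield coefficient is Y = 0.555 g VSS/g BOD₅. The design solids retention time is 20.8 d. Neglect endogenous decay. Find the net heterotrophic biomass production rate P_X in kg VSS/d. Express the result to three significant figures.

With endogenous decay neglected, the observed yield equals the true yield: Y_obs = Y = 0.555 g VSS/g BOD₅.
Substrate removed = Q·(S₀ − S) = 1020 m³/d × (218 − 9.94) g/m³ = 2.12×10^5 g/d = 212.2 kg/d.
Biomass produced: P_X = Y_obs·Q·ΔS = 0.5550 × 212.2 ≈ 117.8 kg VSS/d.

P_X ≈ 118 kg VSS/d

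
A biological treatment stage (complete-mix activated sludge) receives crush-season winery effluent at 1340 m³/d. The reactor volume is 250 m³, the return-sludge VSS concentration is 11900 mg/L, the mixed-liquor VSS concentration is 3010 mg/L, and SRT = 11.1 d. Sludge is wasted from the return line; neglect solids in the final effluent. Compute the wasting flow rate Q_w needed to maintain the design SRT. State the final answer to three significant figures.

Q_w = (V·X)/(θ_c X_r) = 250.0 × 3010 / (11.1 × 11900) = 5.697 m³/d.

Q_w ≈ 5.70 m³/d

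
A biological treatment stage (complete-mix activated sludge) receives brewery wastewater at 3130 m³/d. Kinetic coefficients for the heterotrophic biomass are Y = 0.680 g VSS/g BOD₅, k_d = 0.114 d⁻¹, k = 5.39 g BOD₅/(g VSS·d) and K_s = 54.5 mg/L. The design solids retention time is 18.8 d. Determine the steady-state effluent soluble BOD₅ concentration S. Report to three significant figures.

S ≈ 2.60 mg/L

From the Monod/SRT balance for a CMAS, S = K_s·(1+k_d θ_c)/[θ_c·(Y k − k_d) − 1] = 54.5 × (1 + 0.114 × 18.8) / [18.8 × (0.680 × 5.39 − 0.114) − 1] = 171.3 / 65.76 = 2.605 mg/L.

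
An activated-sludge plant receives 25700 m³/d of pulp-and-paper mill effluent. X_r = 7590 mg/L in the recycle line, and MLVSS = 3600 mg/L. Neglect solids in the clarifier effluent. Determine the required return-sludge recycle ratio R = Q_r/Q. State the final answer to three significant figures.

R = Q_r/Q = X/(X_r − X) = 3600 / (7590 − 3600) = 0.9023.

R ≈ 0.902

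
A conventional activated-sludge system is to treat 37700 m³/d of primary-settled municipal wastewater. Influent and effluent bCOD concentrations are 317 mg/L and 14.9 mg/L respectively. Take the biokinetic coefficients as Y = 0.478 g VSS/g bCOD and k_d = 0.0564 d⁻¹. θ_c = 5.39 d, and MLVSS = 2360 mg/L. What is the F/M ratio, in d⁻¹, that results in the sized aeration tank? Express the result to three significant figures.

F/M ≈ 0.531 d⁻¹

Rearranging the biomass balance for a CMAS with decay, V = Y·Q·ΔS·θ_c / [X·(1+k_d θ_c)] = 0.478 × 37700 × (317 − 14.9) × 5.39 / [2360 × (1 + 0.0564 × 5.39)] = 2.93×10^7 / 3077 = 9535 m³.
Food-to-microorganism ratio F/M = Q S₀ / (V X) = 37700 × 317 / (9535 × 2360) = 0.5311 d⁻¹.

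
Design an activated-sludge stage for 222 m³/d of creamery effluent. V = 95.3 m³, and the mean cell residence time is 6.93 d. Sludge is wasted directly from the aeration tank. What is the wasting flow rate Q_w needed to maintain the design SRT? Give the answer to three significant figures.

Q_w ≈ 13.8 m³/d

With mixed-liquor wasting, θ_c = V/Q_w, so Q_w = V/θ_c = 95.30/6.93 = 13.75 m³/d.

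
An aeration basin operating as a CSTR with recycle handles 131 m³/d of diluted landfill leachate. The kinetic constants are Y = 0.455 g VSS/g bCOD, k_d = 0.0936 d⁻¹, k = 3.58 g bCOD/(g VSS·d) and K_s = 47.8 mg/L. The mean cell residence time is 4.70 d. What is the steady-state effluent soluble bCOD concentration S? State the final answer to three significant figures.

S ≈ 11.1 mg/L

Effluent substrate depends only on kinetics and SRT: S = K_s(1 + k_d θ_c) / [θ_c(Yk − k_d) − 1] = 47.8 × (1 + 0.0936 × 4.70) / [4.70 × (0.455 × 3.58 − 0.0936) − 1] = 68.83 / 6.216 = 11.07 mg/L.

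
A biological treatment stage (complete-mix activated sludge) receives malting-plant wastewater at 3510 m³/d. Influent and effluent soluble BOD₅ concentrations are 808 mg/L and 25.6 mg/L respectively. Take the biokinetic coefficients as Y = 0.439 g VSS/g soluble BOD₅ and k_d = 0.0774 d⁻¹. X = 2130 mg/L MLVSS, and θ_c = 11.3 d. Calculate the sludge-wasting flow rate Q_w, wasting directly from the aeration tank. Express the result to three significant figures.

Q_w ≈ 302 m³/d

Steady-state biomass mass balance: V·X·(1 + k_d·θ_c) = Y·Q·(S₀ − S)·θ_c, so V = 0.439 × 3510 × (808 − 25.6) × 11.3 / [2130 × (1 + 0.0774 × 11.3)] = 1.36×10^7 / 3993 = 3412 m³.
For wasting at MLVSS concentration, Q_w = V/θ_c = 3412/11.3 = 301.9 m³/d.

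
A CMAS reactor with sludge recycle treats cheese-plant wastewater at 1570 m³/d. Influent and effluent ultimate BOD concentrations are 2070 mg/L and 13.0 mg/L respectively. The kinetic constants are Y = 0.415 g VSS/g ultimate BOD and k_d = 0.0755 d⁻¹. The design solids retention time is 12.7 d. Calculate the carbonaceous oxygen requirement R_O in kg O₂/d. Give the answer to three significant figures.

R_O ≈ 2260 kg O₂/d

Observed yield with endogenous decay: Y_obs = Y / (1 + k_d·θ_c) = 0.415 / (1 + 0.0755 × 12.7) = 0.415 / 1.959 = 0.2119 g VSS/g ultimate BOD.
Mass of ultimate BOD removed per day: Q(S₀ − S) = 1570 × 2057 g/m³ = 3229 kg/d.
P_X = Y_obs·Q·(S₀ − S) = 0.2119 × 3229 = 684.2 kg VSS/d.
Carbonaceous O₂ demand = substrate oxidised − cell-mass equivalent = 3229 − 1.42 × 684.2 = 2258 kg O₂/d.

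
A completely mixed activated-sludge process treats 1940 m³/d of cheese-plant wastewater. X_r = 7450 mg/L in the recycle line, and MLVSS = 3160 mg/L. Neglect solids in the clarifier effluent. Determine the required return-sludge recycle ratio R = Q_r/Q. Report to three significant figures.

R = Q_r/Q = X/(X_r − X) = 3160 / (7450 − 3160) = 0.7366.

R ≈ 0.737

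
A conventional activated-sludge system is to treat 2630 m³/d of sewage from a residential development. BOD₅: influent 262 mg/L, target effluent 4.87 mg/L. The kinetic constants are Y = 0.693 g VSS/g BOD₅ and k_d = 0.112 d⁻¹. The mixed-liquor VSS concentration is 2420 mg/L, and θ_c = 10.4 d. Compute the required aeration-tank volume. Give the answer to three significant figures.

From the SRT design equation V = Y Q (S₀−S) θ_c / [X (1 + k_d θ_c)] = 0.693 × 2630 × (262 − 4.87) × 10.4 / [2420 × (1 + 0.112 × 10.4)] = 4.87×10^6 / 5239 = 930.3 m³.

V ≈ 930 m³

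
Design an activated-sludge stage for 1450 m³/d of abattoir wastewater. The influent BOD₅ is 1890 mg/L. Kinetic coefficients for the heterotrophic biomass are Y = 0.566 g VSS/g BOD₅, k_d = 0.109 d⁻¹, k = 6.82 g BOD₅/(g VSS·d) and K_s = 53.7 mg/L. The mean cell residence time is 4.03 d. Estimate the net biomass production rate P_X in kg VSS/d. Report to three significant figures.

For a completely mixed reactor with recycle the Lawrence–McCarty relation gives S = K_s·(1 + k_d·θ_c) / [θ_c·(Y·k − k_d) − 1] = 53.7 × (1 + 0.109 × 4.03) / [4.03 × (0.566 × 6.82 − 0.109) − 1] = 77.29 / 14.12 = 5.475 mg/L.
Y_obs = Y / (1 + k_d θ_c) = 0.566 / (1 + 0.109 × 4.03) = 0.566 / 1.439 = 0.3933.
ΔS = 1890 − 5.47 = 1885 mg/L, so the substrate removal rate is 1450 × 1885/1000 = 2733 kg BOD₅/d.
Biomass produced: P_X = Y_obs·Q·ΔS = 0.3933 × 2733 ≈ 1075 kg VSS/d.

P_X ≈ 1070 kg VSS/d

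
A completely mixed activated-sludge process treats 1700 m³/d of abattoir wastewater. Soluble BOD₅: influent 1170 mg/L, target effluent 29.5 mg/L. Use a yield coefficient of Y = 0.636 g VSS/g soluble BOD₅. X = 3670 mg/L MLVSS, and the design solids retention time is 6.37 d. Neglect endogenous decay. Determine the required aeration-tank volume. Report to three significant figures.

Biomass mass balance (decay neglected): V·X = Y·Q·(S₀ − S)·θ_c, so V = 0.636 × 1700 × (1170 − 29.5) × 6.37 / 3670 = 2140 m³.

V ≈ 2140 m³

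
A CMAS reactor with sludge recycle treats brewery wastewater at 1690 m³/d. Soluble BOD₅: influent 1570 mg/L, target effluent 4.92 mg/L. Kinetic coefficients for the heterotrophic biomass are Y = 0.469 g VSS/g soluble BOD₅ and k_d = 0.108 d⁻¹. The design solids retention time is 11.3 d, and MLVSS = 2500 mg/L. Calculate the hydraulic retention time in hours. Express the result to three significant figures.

Steady-state biomass mass balance: V·X·(1 + k_d·θ_c) = Y·Q·(S₀ − S)·θ_c, so V = 0.469 × 1690 × (1570 − 4.92) × 11.3 / [2500 × (1 + 0.108 × 11.3)] = 1.4×10^7 / 5551 = 2525 m³.
HRT = V/Q = 2525 m³ / 1690 m³·d⁻¹ = 1.494 d × 24 = 35.86 h.

τ ≈ 35.9 h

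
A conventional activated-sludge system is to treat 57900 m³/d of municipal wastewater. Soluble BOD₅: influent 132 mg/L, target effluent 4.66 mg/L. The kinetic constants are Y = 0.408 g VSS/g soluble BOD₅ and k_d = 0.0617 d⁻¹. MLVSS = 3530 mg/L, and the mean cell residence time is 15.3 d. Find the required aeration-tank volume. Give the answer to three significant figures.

V ≈ 6710 m³

Steady-state biomass mass balance: V·X·(1 + k_d·θ_c) = Y·Q·(S₀ − S)·θ_c, so V = 0.408 × 57900 × (132 − 4.66) × 15.3 / [3530 × (1 + 0.0617 × 15.3)] = 4.6×10^7 / 6862 = 6707 m³.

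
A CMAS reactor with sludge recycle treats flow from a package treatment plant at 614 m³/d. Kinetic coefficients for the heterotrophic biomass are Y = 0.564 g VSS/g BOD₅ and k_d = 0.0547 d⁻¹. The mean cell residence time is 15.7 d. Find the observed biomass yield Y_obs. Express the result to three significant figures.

Y_obs = Y / (1 + k_d θ_c) = 0.564 / (1 + 0.0547 × 15.7) = 0.564 / 1.859 = 0.3034.

Y_obs ≈ 0.303 g VSS/g BOD₅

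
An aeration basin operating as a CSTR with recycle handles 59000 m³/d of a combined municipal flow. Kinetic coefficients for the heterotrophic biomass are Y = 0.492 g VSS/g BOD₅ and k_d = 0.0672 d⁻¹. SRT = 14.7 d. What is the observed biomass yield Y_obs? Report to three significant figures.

Y_obs ≈ 0.248 g VSS/g BOD₅

Correct the yield for decay: Y_obs = Y/(1 + k_d θ_c) = 0.492 / (1 + 0.0672 × 14.7) = 0.492 / 1.988 = 0.2475.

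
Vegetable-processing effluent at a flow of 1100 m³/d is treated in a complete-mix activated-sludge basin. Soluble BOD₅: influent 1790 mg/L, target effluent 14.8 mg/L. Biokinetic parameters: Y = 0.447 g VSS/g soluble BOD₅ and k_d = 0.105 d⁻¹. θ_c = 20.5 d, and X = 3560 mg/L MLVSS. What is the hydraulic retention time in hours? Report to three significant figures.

τ ≈ 34.8 h

Rearranging the biomass balance for a CMAS with decay, V = Y·Q·ΔS·θ_c / [X·(1+k_d θ_c)] = 0.447 × 1100 × (1790 − 14.8) × 20.5 / [3560 × (1 + 0.105 × 20.5)] = 1.79×10^7 / 11223 = 1594 m³.
τ = V/Q = 1594/1100 = 1.449 d, or 34.79 h.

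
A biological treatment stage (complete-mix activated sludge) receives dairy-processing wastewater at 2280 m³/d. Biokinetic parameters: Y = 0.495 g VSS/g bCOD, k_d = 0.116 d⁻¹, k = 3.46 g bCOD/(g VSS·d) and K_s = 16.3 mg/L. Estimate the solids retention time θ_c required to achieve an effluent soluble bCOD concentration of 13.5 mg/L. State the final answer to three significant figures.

θ_c ≈ 1.52 d

Specific growth rate at S = 13.5 mg/L: μ = YkS/(K_s+S) = 0.495·3.46·13.5/(16.3+13.5) = 0.7759 d⁻¹.
1/θ_c = 0.7759 − 0.116 = 0.6599 d⁻¹, so θ_c = 1.515 d.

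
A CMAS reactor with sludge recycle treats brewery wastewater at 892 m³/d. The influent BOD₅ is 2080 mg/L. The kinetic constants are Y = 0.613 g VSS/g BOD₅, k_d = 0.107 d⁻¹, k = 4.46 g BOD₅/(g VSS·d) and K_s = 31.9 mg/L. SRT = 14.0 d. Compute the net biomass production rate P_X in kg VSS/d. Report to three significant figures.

P_X ≈ 455 kg VSS/d

From the Monod/SRT balance for a CMAS, S = K_s·(1+k_d θ_c)/[θ_c·(Y k − k_d) − 1] = 31.9 × (1 + 0.107 × 14.0) / [14.0 × (0.613 × 4.46 − 0.107) − 1] = 79.69 / 35.78 = 2.227 mg/L.
Y_obs = Y / (1 + k_d θ_c) = 0.613 / (1 + 0.107 × 14.0) = 0.613 / 2.498 = 0.2454.
Mass of BOD₅ removed per day: Q(S₀ − S) = 892 × 2078 g/m³ = 1853 kg/d.
P_X = Y_obs · Q(S₀ − S) = 0.2454 × 1853 = 454.8 kg VSS/d.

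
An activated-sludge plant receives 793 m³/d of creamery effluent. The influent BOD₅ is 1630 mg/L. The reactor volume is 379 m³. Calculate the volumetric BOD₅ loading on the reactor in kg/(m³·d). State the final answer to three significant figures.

L_v ≈ 3.41 kg BOD₅/(m³·d)

Applied BOD₅ load per unit volume = Q·S₀/V = (793 × 1630/1000)/379.0 = 3.411 kg BOD₅·m⁻³·d⁻¹.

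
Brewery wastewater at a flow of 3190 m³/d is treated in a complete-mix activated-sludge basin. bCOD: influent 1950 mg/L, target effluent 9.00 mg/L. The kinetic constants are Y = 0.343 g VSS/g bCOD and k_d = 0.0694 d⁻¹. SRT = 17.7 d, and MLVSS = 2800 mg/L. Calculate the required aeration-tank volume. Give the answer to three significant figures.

V ≈ 6020 m³

Steady-state biomass mass balance: V·X·(1 + k_d·θ_c) = Y·Q·(S₀ − S)·θ_c, so V = 0.343 × 3190 × (1950 − 9.00) × 17.7 / [2800 × (1 + 0.0694 × 17.7)] = 3.76×10^7 / 6239 = 6025 m³.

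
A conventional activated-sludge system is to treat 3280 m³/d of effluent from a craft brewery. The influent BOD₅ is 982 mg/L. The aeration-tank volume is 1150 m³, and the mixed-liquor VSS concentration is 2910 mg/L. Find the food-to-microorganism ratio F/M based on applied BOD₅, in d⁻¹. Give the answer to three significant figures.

Food-to-microorganism ratio F/M = Q S₀ / (V X) = 3280 × 982 / (1150 × 2910) = 0.9625 d⁻¹.

F/M ≈ 0.962 d⁻¹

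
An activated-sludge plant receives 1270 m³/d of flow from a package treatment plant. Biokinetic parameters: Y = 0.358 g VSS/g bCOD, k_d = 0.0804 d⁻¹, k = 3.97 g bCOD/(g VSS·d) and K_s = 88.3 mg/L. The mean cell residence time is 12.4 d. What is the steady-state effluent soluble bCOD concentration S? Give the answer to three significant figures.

S ≈ 11.3 mg/L

From the Monod/SRT balance for a CMAS, S = K_s·(1+k_d θ_c)/[θ_c·(Y k − k_d) − 1] = 88.3 × (1 + 0.0804 × 12.4) / [12.4 × (0.358 × 3.97 − 0.0804) − 1] = 176.3 / 15.63 = 11.28 mg/L.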